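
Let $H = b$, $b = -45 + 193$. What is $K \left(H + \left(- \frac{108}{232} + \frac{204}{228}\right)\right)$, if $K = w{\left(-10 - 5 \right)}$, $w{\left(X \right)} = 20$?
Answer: $\frac{1635690}{551} \approx 2968.6$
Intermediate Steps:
$b = 148$
$K = 20$
$H = 148$
$K \left(H + \left(- \frac{108}{232} + \frac{204}{228}\right)\right) = 20 \left(148 + \left(- \frac{108}{232} + \frac{204}{228}\right)\right) = 20 \left(148 + \left(\left(-108\right) \frac{1}{232} + 204 \cdot \frac{1}{228}\right)\right) = 20 \left(148 + \left(- \frac{27}{58} + \frac{17}{19}\right)\right) = 20 \left(148 + \frac{473}{1102}\right) = 20 \cdot \frac{163569}{1102} = \frac{1635690}{551}$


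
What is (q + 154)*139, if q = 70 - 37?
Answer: 25993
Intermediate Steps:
q = 33
(q + 154)*139 = (33 + 154)*139 = 187*139 = 25993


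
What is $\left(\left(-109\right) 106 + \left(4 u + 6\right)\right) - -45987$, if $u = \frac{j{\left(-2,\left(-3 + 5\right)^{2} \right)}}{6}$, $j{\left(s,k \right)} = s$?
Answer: $\frac{103313}{3} \approx 34438.0$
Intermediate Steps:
$u = - \frac{1}{3}$ ($u = - \frac{2}{6} = \left(-2\right) \frac{1}{6} = - \frac{1}{3} \approx -0.33333$)
$\left(\left(-109\right) 106 + \left(4 u + 6\right)\right) - -45987 = \left(\left(-109\right) 106 + \left(4 \left(- \frac{1}{3}\right) + 6\right)\right) - -45987 = \left(-11554 + \left(- \frac{4}{3} + 6\right)\right) + 45987 = \left(-11554 + \frac{14}{3}\right) + 45987 = - \frac{34648}{3} + 45987 = \frac{103313}{3}$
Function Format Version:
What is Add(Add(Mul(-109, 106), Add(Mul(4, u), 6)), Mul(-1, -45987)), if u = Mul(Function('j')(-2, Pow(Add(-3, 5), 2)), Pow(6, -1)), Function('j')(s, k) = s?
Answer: Rational(103313, 3) ≈ 34438.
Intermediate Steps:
u = Rational(-1, 3) (u = Mul(-2, Pow(6, -1)) = Mul(-2, Rational(1, 6)) = Rational(-1, 3) ≈ -0.33333)
Add(Add(Mul(-109, 106), Add(Mul(4, u), 6)), Mul(-1, -45987)) = Add(Add(Mul(-109, 106), Add(Mul(4, Rational(-1, 3)), 6)), Mul(-1, -45987)) = Add(Add(-11554, Add(Rational(-4, 3), 6)), 45987) = Add(Add(-11554, Rational(14, 3)), 45987) = Add(Rational(-34648, 3), 45987) = Rational(103313, 3)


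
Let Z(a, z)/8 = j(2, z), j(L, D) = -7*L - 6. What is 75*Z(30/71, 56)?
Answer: -12000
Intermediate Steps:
j(L, D) = -6 - 7*L
Z(a, z) = -160 (Z(a, z) = 8*(-6 - 7*2) = 8*(-6 - 14) = 8*(-20) = -160)
75*Z(30/71, 56) = 75*(-160) = -12000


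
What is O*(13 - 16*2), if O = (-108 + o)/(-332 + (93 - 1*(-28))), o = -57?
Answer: -3135/211 ≈ -14.858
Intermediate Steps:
O = 165/211 (O = (-108 - 57)/(-332 + (93 - 1*(-28))) = -165/(-332 + (93 + 28)) = -165/(-332 + 121) = -165/(-211) = -165*(-1/211) = 165/211 ≈ 0.78199)
O*(13 - 16*2) = 165*(13 - 16*2)/211 = 165*(13 - 32)/211 = (165/211)*(-19) = -3135/211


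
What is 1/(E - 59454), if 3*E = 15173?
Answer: -3/163189 ≈ -1.8384e-5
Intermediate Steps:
E = 15173/3 (E = (1/3)*15173 = 15173/3 ≈ 5057.7)
1/(E - 59454) = 1/(15173/3 - 59454) = 1/(-163189/3) = -3/163189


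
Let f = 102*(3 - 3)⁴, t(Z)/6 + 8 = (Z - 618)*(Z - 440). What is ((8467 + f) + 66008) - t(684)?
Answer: -22101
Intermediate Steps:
t(Z) = -48 + 6*(-618 + Z)*(-440 + Z) (t(Z) = -48 + 6*((Z - 618)*(Z - 440)) = -48 + 6*((-618 + Z)*(-440 + Z)) = -48 + 6*(-618 + Z)*(-440 + Z))
f = 0 (f = 102*0⁴ = 102*0 = 0)
((8467 + f) + 66008) - t(684) = ((8467 + 0) + 66008) - (1631472 - 6348*684 + 6*684²) = (8467 + 66008) - (1631472 - 4342032 + 6*467856) = 74475 - (1631472 - 4342032 + 2807136) = 74475 - 1*96576 = 74475 - 96576 = -22101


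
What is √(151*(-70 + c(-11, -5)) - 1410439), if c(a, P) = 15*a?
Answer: 2*I*√361481 ≈ 1202.5*I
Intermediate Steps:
√(151*(-70 + c(-11, -5)) - 1410439) = √(151*(-70 + 15*(-11)) - 1410439) = √(151*(-70 - 165) - 1410439) = √(151*(-235) - 1410439) = √(-35485 - 1410439) = √(-1445924) = 2*I*√361481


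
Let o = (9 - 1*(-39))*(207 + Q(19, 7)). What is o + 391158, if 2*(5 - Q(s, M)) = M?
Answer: 401166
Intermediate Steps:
Q(s, M) = 5 - M/2
o = 10008 (o = (9 - 1*(-39))*(207 + (5 - 1/2*7)) = (9 + 39)*(207 + (5 - 7/2)) = 48*(207 + 3/2) = 48*(417/2) = 10008)
o + 391158 = 10008 + 391158 = 401166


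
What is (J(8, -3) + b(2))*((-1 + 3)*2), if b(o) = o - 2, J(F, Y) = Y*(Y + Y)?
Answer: 72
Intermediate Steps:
J(F, Y) = 2*Y**2 (J(F, Y) = Y*(2*Y) = 2*Y**2)
b(o) = -2 + o
(J(8, -3) + b(2))*((-1 + 3)*2) = (2*(-3)**2 + (-2 + 2))*((-1 + 3)*2) = (2*9 + 0)*(2*2) = (18 + 0)*4 = 18*4 = 72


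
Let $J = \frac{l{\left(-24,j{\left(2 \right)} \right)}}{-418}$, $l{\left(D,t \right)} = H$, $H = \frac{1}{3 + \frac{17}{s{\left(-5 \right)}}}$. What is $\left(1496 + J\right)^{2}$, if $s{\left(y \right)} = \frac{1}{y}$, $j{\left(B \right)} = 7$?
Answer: $\frac{2629320165948609}{1174844176} \approx 2.238 \cdot 10^{6}$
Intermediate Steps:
$H = - \frac{1}{82}$ ($H = \frac{1}{3 + \frac{17}{\frac{1}{-5}}} = \frac{1}{3 + \frac{17}{- \frac{1}{5}}} = \frac{1}{3 + 17 \left(-5\right)} = \frac{1}{3 - 85} = \frac{1}{-82} = - \frac{1}{82} \approx -0.012195$)
$l{\left(D,t \right)} = - \frac{1}{82}$
$J = \frac{1}{34276}$ ($J = - \frac{1}{82 \left(-418\right)} = \left(- \frac{1}{82}\right) \left(- \frac{1}{418}\right) = \frac{1}{34276} \approx 2.9175 \cdot 10^{-5}$)
$\left(1496 + J\right)^{2} = \left(1496 + \frac{1}{34276}\right)^{2} = \left(\frac{51276897}{34276}\right)^{2} = \frac{2629320165948609}{1174844176}$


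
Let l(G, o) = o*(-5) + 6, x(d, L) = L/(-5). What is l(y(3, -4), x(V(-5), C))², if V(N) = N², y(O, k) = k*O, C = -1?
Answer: 25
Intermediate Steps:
y(O, k) = O*k
x(d, L) = -L/5 (x(d, L) = L*(-⅕) = -L/5)
l(G, o) = 6 - 5*o (l(G, o) = -5*o + 6 = 6 - 5*o)
l(y(3, -4), x(V(-5), C))² = (6 - (-1)*(-1))² = (6 - 5*⅕)² = (6 - 1)² = 5² = 25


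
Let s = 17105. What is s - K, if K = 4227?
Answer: 12878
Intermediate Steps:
s - K = 17105 - 1*4227 = 17105 - 4227 = 12878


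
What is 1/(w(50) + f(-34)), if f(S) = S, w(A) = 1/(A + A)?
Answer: -100/3399 ≈ -0.029420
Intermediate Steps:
w(A) = 1/(2*A)
1/(w(50) + f(-34)) = 1/((1/2)/50 - 34) = 1/((1/2)*(1/50) - 34) = 1/(1/100 - 34) = 1/(-3399/100) = -100/3399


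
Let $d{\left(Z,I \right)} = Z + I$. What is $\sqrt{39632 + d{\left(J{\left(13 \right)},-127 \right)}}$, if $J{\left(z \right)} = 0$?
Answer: $\sqrt{39505} \approx 198.76$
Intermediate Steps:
$d{\left(Z,I \right)} = I + Z$
$\sqrt{39632 + d{\left(J{\left(13 \right)},-127 \right)}} = \sqrt{39632 + \left(-127 + 0\right)} = \sqrt{39632 - 127} = \sqrt{39505}$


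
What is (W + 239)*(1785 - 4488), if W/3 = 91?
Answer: -1383936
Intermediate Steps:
W = 273 (W = 3*91 = 273)
(W + 239)*(1785 - 4488) = (273 + 239)*(1785 - 4488) = 512*(-2703) = -1383936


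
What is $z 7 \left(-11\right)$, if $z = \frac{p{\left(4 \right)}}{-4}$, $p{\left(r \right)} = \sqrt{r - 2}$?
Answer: $\frac{77 \sqrt{2}}{4} \approx 27.224$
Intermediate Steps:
$p{\left(r \right)} = \sqrt{-2 + r}$
$z = - \frac{\sqrt{2}}{4}$ ($z = \frac{\sqrt{-2 + 4}}{-4} = \sqrt{2} \left(- \frac{1}{4}\right) = - \frac{\sqrt{2}}{4} \approx -0.35355$)
$z 7 \left(-11\right) = - \frac{\sqrt{2}}{4} \cdot 7 \left(-11\right) = - \frac{7 \sqrt{2}}{4} \left(-11\right) = \frac{77 \sqrt{2}}{4}$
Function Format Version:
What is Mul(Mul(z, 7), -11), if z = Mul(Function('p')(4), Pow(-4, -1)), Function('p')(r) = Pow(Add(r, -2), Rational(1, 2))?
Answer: Mul(Rational(77, 4), Pow(2, Rational(1, 2))) ≈ 27.224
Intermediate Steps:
Function('p')(r) = Pow(Add(-2, r), Rational(1, 2))
z = Mul(Rational(-1, 4), Pow(2, Rational(1, 2))) (z = Mul(Pow(Add(-2, 4), Rational(1, 2)), Pow(-4, -1)) = Mul(Pow(2, Rational(1, 2)), Rational(-1, 4)) = Mul(Rational(-1, 4), Pow(2, Rational(1, 2))) ≈ -0.35355)
Mul(Mul(z, 7), -11) = Mul(Mul(Mul(Rational(-1, 4), Pow(2, Rational(1, 2))), 7), -11) = Mul(Mul(Rational(-7, 4), Pow(2, Rational(1, 2))), -11) = Mul(Rational(77, 4), Pow(2, Rational(1, 2)))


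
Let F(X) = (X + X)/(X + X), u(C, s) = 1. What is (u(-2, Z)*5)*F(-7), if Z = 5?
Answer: 5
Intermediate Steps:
F(X) = 1 (F(X) = (2*X)/((2*X)) = (2*X)*(1/(2*X)) = 1)
(u(-2, Z)*5)*F(-7) = (1*5)*1 = 5*1 = 5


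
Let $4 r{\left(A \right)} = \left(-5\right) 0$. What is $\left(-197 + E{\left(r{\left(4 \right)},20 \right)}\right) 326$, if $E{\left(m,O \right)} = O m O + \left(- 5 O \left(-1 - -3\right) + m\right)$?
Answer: $-129422$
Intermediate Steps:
$r{\left(A \right)} = 0$ ($r{\left(A \right)} = \frac{\left(-5\right) 0}{4} = \frac{1}{4} \cdot 0 = 0$)
$E{\left(m,O \right)} = m - 10 O + m O^{2}$ ($E{\left(m,O \right)} = m O^{2} + \left(- 5 O \left(-1 + 3\right) + m\right) = m O^{2} + \left(- 5 O 2 + m\right) = m O^{2} - \left(- m + 10 O\right) = m - 10 O + m O^{2}$)
$\left(-197 + E{\left(r{\left(4 \right)},20 \right)}\right) 326 = \left(-197 + \left(0 - 200 + 0 \cdot 20^{2}\right)\right) 326 = \left(-197 + \left(0 - 200 + 0 \cdot 400\right)\right) 326 = \left(-197 + \left(0 - 200 + 0\right)\right) 326 = \left(-197 - 200\right) 326 = \left(-397\right) 326 = -129422$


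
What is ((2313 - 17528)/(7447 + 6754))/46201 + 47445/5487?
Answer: 10376200013580/1200007633429 ≈ 8.6468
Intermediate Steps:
((2313 - 17528)/(7447 + 6754))/46201 + 47445/5487 = -15215/14201*(1/46201) + 47445*(1/5487) = -15215*1/14201*(1/46201) + 15815/1829 = -15215/14201*1/46201 + 15815/1829 = -15215/656100401 + 15815/1829 = 10376200013580/1200007633429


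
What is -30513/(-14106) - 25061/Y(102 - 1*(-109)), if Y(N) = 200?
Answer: -57901311/470200 ≈ -123.14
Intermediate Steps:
-30513/(-14106) - 25061/Y(102 - 1*(-109)) = -30513/(-14106) - 25061/200 = -30513*(-1/14106) - 25061*1/200 = 10171/4702 - 25061/200 = -57901311/470200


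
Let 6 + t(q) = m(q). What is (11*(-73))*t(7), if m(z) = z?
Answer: -803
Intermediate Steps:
t(q) = -6 + q
(11*(-73))*t(7) = (11*(-73))*(-6 + 7) = -803*1 = -803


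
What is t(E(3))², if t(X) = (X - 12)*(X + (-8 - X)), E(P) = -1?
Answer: 10816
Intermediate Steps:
t(X) = 96 - 8*X (t(X) = (-12 + X)*(-8) = 96 - 8*X)
t(E(3))² = (96 - 8*(-1))² = (96 + 8)² = 104² = 10816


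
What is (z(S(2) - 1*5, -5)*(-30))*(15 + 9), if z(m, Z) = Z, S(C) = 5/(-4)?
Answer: 3600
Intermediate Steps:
S(C) = -5/4 (S(C) = 5*(-¼) = -5/4)
(z(S(2) - 1*5, -5)*(-30))*(15 + 9) = (-5*(-30))*(15 + 9) = 150*24 = 3600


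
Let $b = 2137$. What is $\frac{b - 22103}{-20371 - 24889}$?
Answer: $\frac{9983}{22630} \approx 0.44114$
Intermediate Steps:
$\frac{b - 22103}{-20371 - 24889} = \frac{2137 - 22103}{-20371 - 24889} = - \frac{19966}{-45260} = \left(-19966\right) \left(- \frac{1}{45260}\right) = \frac{9983}{22630}$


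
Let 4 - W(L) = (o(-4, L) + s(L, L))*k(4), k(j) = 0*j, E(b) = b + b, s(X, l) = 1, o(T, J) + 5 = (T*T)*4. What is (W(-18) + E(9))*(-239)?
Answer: -5258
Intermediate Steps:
o(T, J) = -5 + 4*T² (o(T, J) = -5 + (T*T)*4 = -5 + T²*4 = -5 + 4*T²)
E(b) = 2*b
k(j) = 0
W(L) = 4 (W(L) = 4 - ((-5 + 4*(-4)²) + 1)*0 = 4 - ((-5 + 4*16) + 1)*0 = 4 - ((-5 + 64) + 1)*0 = 4 - (59 + 1)*0 = 4 - 60*0 = 4 - 1*0 = 4 + 0 = 4)
(W(-18) + E(9))*(-239) = (4 + 2*9)*(-239) = (4 + 18)*(-239) = 22*(-239) = -5258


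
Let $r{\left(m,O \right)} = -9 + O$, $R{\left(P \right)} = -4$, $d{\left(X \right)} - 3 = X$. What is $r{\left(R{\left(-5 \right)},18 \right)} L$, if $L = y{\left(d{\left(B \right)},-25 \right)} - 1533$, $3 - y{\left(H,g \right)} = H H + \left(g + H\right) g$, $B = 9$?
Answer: $-17991$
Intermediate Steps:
$d{\left(X \right)} = 3 + X$
$y{\left(H,g \right)} = 3 - H^{2} - g \left(H + g\right)$ ($y{\left(H,g \right)} = 3 - \left(H H + \left(g + H\right) g\right) = 3 - \left(H^{2} + \left(H + g\right) g\right) = 3 - \left(H^{2} + g \left(H + g\right)\right) = 3 - H^{2} - g \left(H + g\right)$)
$L = -1999$ ($L = \left(3 - \left(3 + 9\right)^{2} - \left(-25\right)^{2} - \left(3 + 9\right) \left(-25\right)\right) - 1533 = \left(3 - 12^{2} - 625 - 12 \left(-25\right)\right) - 1533 = \left(3 - 144 - 625 + 300\right) - 1533 = -466 - 1533 = -1999$)
$r{\left(R{\left(-5 \right)},18 \right)} L = \left(-9 + 18\right) \left(-1999\right) = 9 \left(-1999\right) = -17991$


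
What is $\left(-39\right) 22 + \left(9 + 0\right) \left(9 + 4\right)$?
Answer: $-741$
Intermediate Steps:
$\left(-39\right) 22 + \left(9 + 0\right) \left(9 + 4\right) = -858 + 9 \cdot 13 = -858 + 117 = -741$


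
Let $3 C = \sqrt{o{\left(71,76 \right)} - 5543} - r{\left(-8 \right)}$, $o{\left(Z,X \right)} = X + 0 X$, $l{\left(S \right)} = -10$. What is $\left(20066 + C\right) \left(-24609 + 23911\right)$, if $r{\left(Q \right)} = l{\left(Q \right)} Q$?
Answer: $- \frac{41962364}{3} - \frac{698 i \sqrt{5467}}{3} \approx -1.3987 \cdot 10^{7} - 17203.0 i$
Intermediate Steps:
$o{\left(Z,X \right)} = X$ ($o{\left(Z,X \right)} = X + 0 = X$)
$r{\left(Q \right)} = - 10 Q$
$C = - \frac{80}{3} + \frac{i \sqrt{5467}}{3}$ ($C = \frac{\sqrt{76 - 5543} - \left(-10\right) \left(-8\right)}{3} = \frac{\sqrt{-5467} - 80}{3} = \frac{i \sqrt{5467} - 80}{3} = \frac{-80 + i \sqrt{5467}}{3} = - \frac{80}{3} + \frac{i \sqrt{5467}}{3} \approx -26.667 + 24.646 i$)
$\left(20066 + C\right) \left(-24609 + 23911\right) = \left(20066 - \left(\frac{80}{3} - \frac{i \sqrt{5467}}{3}\right)\right) \left(-24609 + 23911\right) = \left(\frac{60118}{3} + \frac{i \sqrt{5467}}{3}\right) \left(-698\right) = - \frac{41962364}{3} - \frac{698 i \sqrt{5467}}{3}$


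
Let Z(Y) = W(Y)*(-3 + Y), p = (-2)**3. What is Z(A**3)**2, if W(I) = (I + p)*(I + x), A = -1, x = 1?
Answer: 0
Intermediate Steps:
p = -8
W(I) = (1 + I)*(-8 + I) (W(I) = (I - 8)*(I + 1) = (-8 + I)*(1 + I) = (1 + I)*(-8 + I))
Z(Y) = (-3 + Y)*(-8 + Y**2 - 7*Y) (Z(Y) = (-8 + Y**2 - 7*Y)*(-3 + Y) = (-3 + Y)*(-8 + Y**2 - 7*Y))
Z(A**3)**2 = ((-3 + (-1)**3)*(-8 + ((-1)**3)**2 - 7*(-1)**3))**2 = ((-3 - 1)*(-8 + (-1)**2 - 7*(-1)))**2 = (-4*(-8 + 1 + 7))**2 = (-4*0)**2 = 0**2 = 0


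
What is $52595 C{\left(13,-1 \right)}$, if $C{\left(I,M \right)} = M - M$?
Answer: $0$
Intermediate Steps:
$C{\left(I,M \right)} = 0$
$52595 C{\left(13,-1 \right)} = 52595 \cdot 0 = 0$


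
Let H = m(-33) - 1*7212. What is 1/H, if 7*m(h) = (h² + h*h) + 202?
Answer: -1/6872 ≈ -0.00014552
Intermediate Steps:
m(h) = 202/7 + 2*h²/7 (m(h) = ((h² + h*h) + 202)/7 = ((h² + h²) + 202)/7 = (2*h² + 202)/7 = (202 + 2*h²)/7 = 202/7 + 2*h²/7)
H = -6872 (H = (202/7 + (2/7)*(-33)²) - 1*7212 = (202/7 + (2/7)*1089) - 7212 = (202/7 + 2178/7) - 7212 = 340 - 7212 = -6872)
1/H = 1/(-6872) = -1/6872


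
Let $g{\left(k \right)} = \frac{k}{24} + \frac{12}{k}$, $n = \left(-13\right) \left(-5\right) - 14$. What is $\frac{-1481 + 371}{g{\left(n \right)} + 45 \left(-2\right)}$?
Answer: $\frac{50320}{3973} \approx 12.665$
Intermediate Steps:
$n = 51$ ($n = 65 - 14 = 51$)
$g{\left(k \right)} = \frac{12}{k} + \frac{k}{24}$ ($g{\left(k \right)} = k \frac{1}{24} + \frac{12}{k} = \frac{k}{24} + \frac{12}{k} = \frac{12}{k} + \frac{k}{24}$)
$\frac{-1481 + 371}{g{\left(n \right)} + 45 \left(-2\right)} = \frac{-1481 + 371}{\left(\frac{12}{51} + \frac{1}{24} \cdot 51\right) + 45 \left(-2\right)} = - \frac{1110}{\left(12 \cdot \frac{1}{51} + \frac{17}{8}\right) - 90} = - \frac{1110}{\left(\frac{4}{17} + \frac{17}{8}\right) - 90} = - \frac{1110}{\frac{321}{136} - 90} = - \frac{1110}{- \frac{11919}{136}} = \left(-1110\right) \left(- \frac{136}{11919}\right) = \frac{50320}{3973}$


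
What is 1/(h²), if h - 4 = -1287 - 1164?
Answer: 1/5987809 ≈ 1.6701e-7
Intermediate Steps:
h = -2447 (h = 4 + (-1287 - 1164) = 4 - 2451 = -2447)
1/(h²) = 1/((-2447)²) = 1/5987809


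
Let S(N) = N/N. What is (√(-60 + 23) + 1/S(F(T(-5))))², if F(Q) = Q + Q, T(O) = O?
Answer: (1 + I*√37)² ≈ -36.0 + 12.166*I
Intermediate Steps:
F(Q) = 2*Q
S(N) = 1
(√(-60 + 23) + 1/S(F(T(-5))))² = (√(-60 + 23) + 1/1)² = (√(-37) + 1)² = (I*√37 + 1)² = (1 + I*√37)²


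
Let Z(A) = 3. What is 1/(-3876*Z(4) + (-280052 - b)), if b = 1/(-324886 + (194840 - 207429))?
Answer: -337475/98434707999 ≈ -3.4284e-6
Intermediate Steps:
b = -1/337475 (b = 1/(-324886 - 12589) = 1/(-337475) = -1/337475 ≈ -2.9632e-6)
1/(-3876*Z(4) + (-280052 - b)) = 1/(-3876*3 + (-280052 - 1*(-1/337475))) = 1/(-11628 + (-280052 + 1/337475)) = 1/(-11628 - 94510548699/337475) = 1/(-98434707999/337475) = -337475/98434707999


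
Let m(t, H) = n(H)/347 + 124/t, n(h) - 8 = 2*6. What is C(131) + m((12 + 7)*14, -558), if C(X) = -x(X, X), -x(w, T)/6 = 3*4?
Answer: 3347046/46151 ≈ 72.524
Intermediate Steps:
n(h) = 20 (n(h) = 8 + 2*6 = 8 + 12 = 20)
x(w, T) = -72 (x(w, T) = -18*4 = -6*12 = -72)
m(t, H) = 20/347 + 124/t
C(X) = 72 (C(X) = -1*(-72) = 72)
C(131) + m((12 + 7)*14, -558) = 72 + (20/347 + 124/(((12 + 7)*14))) = 72 + (20/347 + 124/((19*14))) = 72 + (20/347 + 124/266) = 72 + (20/347 + 124*(1/266)) = 72 + (20/347 + 62/133) = 72 + 24174/46151 = 3347046/46151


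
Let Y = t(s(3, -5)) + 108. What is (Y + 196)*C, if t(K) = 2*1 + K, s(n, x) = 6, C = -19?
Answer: -5928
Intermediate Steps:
t(K) = 2 + K
Y = 116 (Y = (2 + 6) + 108 = 8 + 108 = 116)
(Y + 196)*C = (116 + 196)*(-19) = 312*(-19) = -5928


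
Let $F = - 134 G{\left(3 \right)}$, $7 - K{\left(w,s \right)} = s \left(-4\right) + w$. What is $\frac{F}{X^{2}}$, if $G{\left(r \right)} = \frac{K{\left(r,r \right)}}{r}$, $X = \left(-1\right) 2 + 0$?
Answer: $- \frac{536}{3} \approx -178.67$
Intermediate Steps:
$K{\left(w,s \right)} = 7 - w + 4 s$ ($K{\left(w,s \right)} = 7 - \left(s \left(-4\right) + w\right) = 7 - \left(- 4 s + w\right) = 7 - \left(w - 4 s\right) = 7 + \left(- w + 4 s\right) = 7 - w + 4 s$)
$X = -2$ ($X = -2 + 0 = -2$)
$G{\left(r \right)} = \frac{7 + 3 r}{r}$ ($G{\left(r \right)} = \frac{7 - r + 4 r}{r} = \frac{7 + 3 r}{r}$)
$F = - \frac{2144}{3}$ ($F = - 134 \left(3 + \frac{7}{3}\right) = \left(-134\right) \frac{16}{3} = - \frac{2144}{3} \approx -714.67$)
$\frac{F}{X^{2}} = - \frac{2144}{3 \left(-2\right)^{2}} = - \frac{2144}{3 \cdot 4} = \left(- \frac{2144}{3}\right) \frac{1}{4} = - \frac{536}{3}$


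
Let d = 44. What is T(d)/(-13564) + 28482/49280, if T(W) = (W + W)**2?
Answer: 588191/83554240 ≈ 0.0070396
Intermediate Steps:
T(W) = 4*W**2 (T(W) = (2*W)**2 = 4*W**2)
T(d)/(-13564) + 28482/49280 = (4*44**2)/(-13564) + 28482/49280 = (4*1936)*(-1/13564) + 28482*(1/49280) = 7744*(-1/13564) + 14241/24640 = -1936/3391 + 14241/24640 = 588191/83554240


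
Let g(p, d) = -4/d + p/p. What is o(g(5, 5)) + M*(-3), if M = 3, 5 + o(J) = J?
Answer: -69/5 ≈ -13.800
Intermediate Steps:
g(p, d) = 1 - 4/d (g(p, d) = -4/d + 1 = 1 - 4/d)
o(J) = -5 + J
o(g(5, 5)) + M*(-3) = (-5 + (-4 + 5)/5) + 3*(-3) = (-5 + (⅕)*1) - 9 = (-5 + ⅕) - 9 = -24/5 - 9 = -69/5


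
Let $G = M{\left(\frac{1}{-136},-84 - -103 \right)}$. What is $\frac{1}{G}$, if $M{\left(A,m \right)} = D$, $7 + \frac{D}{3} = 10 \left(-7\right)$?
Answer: $- \frac{1}{231} \approx -0.004329$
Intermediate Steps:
$D = -231$ ($D = -21 + 3 \cdot 10 \left(-7\right) = -21 + 3 \left(-70\right) = -21 - 210 = -231$)
$M{\left(A,m \right)} = -231$
$G = -231$
$\frac{1}{G} = \frac{1}{-231} = - \frac{1}{231}$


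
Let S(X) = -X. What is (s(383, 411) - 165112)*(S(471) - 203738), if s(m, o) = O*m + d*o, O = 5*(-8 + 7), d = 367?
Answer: 3306143710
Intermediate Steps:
O = -5 (O = 5*(-1) = -5)
s(m, o) = -5*m + 367*o
(s(383, 411) - 165112)*(S(471) - 203738) = ((-5*383 + 367*411) - 165112)*(-1*471 - 203738) = ((-1915 + 150837) - 165112)*(-471 - 203738) = (148922 - 165112)*(-204209) = -16190*(-204209) = 3306143710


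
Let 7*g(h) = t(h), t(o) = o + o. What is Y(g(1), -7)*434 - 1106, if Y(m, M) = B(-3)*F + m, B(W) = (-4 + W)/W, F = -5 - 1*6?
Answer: -36364/3 ≈ -12121.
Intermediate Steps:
t(o) = 2*o
F = -11 (F = -5 - 6 = -11)
g(h) = 2*h/7 (g(h) = (2*h)/7 = 2*h/7)
B(W) = (-4 + W)/W
Y(m, M) = -77/3 + m (Y(m, M) = ((-4 - 3)/(-3))*(-11) + m = -1/3*(-7)*(-11) + m = (7/3)*(-11) + m = -77/3 + m)
Y(g(1), -7)*434 - 1106 = (-77/3 + (2/7)*1)*434 - 1106 = (-77/3 + 2/7)*434 - 1106 = -533/21*434 - 1106 = -33046/3 - 1106 = -36364/3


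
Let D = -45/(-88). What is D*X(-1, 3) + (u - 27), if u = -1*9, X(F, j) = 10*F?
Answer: -1809/44 ≈ -41.114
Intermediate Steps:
u = -9
D = 45/88 (D = -45*(-1/88) = 45/88 ≈ 0.51136)
D*X(-1, 3) + (u - 27) = 45*(10*(-1))/88 + (-9 - 27) = (45/88)*(-10) - 36 = -225/44 - 36 = -1809/44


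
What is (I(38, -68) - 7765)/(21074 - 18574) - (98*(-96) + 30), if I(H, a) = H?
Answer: 23437273/2500 ≈ 9374.9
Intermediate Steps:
(I(38, -68) - 7765)/(21074 - 18574) - (98*(-96) + 30) = (38 - 7765)/(21074 - 18574) - (98*(-96) + 30) = -7727/2500 - (-9408 + 30) = -7727*1/2500 - 1*(-9378) = -7727/2500 + 9378 = 23437273/2500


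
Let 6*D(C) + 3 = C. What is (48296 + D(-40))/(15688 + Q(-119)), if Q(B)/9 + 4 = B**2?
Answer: 289733/858606 ≈ 0.33745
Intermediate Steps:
Q(B) = -36 + 9*B**2
D(C) = -1/2 + C/6
(48296 + D(-40))/(15688 + Q(-119)) = (48296 + (-1/2 + (1/6)*(-40)))/(15688 + (-36 + 9*(-119)**2)) = (48296 + (-1/2 - 20/3))/(15688 + (-36 + 9*14161)) = (48296 - 43/6)/(15688 + (-36 + 127449)) = 289733/(6*(15688 + 127413)) = (289733/6)/143101 = (289733/6)*(1/143101) = 289733/858606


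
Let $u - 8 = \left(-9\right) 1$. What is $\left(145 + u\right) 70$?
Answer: $10080$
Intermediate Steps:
$u = -1$ ($u = 8 - 9 = -1$)
$\left(145 + u\right) 70 = \left(145 - 1\right) 70 = 144 \cdot 70 = 10080$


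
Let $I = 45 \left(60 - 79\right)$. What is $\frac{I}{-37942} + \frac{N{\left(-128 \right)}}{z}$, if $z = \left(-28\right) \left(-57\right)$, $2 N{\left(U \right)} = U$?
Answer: $- \frac{265927}{15138858} \approx -0.017566$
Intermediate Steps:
$N{\left(U \right)} = \frac{U}{2}$
$I = -855$ ($I = 45 \left(-19\right) = -855$)
$z = 1596$
$\frac{I}{-37942} + \frac{N{\left(-128 \right)}}{z} = - \frac{855}{-37942} + \frac{\frac{1}{2} \left(-128\right)}{1596} = \left(-855\right) \left(- \frac{1}{37942}\right) - \frac{16}{399} = \frac{855}{37942} - \frac{16}{399} = - \frac{265927}{15138858}$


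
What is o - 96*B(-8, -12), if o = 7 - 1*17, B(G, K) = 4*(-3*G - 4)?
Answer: -7690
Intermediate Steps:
B(G, K) = -16 - 12*G (B(G, K) = 4*(-4 - 3*G) = -16 - 12*G)
o = -10 (o = 7 - 17 = -10)
o - 96*B(-8, -12) = -10 - 96*(-16 - 12*(-8)) = -10 - 96*(-16 + 96) = -10 - 96*80 = -10 - 7680 = -7690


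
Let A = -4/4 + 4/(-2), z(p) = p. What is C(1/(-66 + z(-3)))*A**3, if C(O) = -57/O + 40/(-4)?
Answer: -105921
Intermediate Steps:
C(O) = -10 - 57/O (C(O) = -57/O + 40*(-1/4) = -57/O - 10 = -10 - 57/O)
A = -3 (A = -4*1/4 + 4*(-1/2) = -1 - 2 = -3)
C(1/(-66 + z(-3)))*A**3 = (-10 - 57/(1/(-66 - 3)))*(-3)**3 = (-10 - 57/(1/(-69)))*(-27) = (-10 - 57/(-1/69))*(-27) = (-10 - 57*(-69))*(-27) = (-10 + 3933)*(-27) = 3923*(-27) = -105921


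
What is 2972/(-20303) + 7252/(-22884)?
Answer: -53812151/116153463 ≈ -0.46328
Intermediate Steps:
2972/(-20303) + 7252/(-22884) = 2972*(-1/20303) + 7252*(-1/22884) = -2972/20303 - 1813/5721 = -53812151/116153463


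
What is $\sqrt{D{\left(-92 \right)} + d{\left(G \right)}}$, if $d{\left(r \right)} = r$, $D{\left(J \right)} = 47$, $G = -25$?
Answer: $\sqrt{22} \approx 4.6904$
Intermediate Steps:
$\sqrt{D{\left(-92 \right)} + d{\left(G \right)}} = \sqrt{47 - 25} = \sqrt{22}$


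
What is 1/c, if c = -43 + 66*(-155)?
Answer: -1/10273 ≈ -9.7343e-5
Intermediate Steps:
c = -10273 (c = -43 - 10230 = -10273)
1/c = 1/(-10273) = -1/10273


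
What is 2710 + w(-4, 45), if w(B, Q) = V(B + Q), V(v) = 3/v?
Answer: 111113/41 ≈ 2710.1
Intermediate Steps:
w(B, Q) = 3/(B + Q)
2710 + w(-4, 45) = 2710 + 3/(-4 + 45) = 2710 + 3/41 = 111113/41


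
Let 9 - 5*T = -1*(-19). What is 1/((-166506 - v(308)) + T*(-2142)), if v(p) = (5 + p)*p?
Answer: -1/258626 ≈ -3.8666e-6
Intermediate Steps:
v(p) = p*(5 + p)
T = -2 (T = 9/5 - (-1)*(-19)/5 = 9/5 - 1/5*19 = 9/5 - 19/5 = -2)
1/((-166506 - v(308)) + T*(-2142)) = 1/((-166506 - 308*(5 + 308)) - 2*(-2142)) = 1/((-166506 - 308*313) + 4284) = 1/((-166506 - 1*96404) + 4284) = 1/((-166506 - 96404) + 4284) = 1/(-262910 + 4284) = 1/(-258626) = -1/258626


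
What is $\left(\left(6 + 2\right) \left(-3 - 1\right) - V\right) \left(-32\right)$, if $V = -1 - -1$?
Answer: $1024$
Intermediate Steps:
$V = 0$ ($V = -1 + 1 = 0$)
$\left(\left(6 + 2\right) \left(-3 - 1\right) - V\right) \left(-32\right) = \left(\left(6 + 2\right) \left(-3 - 1\right) - 0\right) \left(-32\right) = \left(8 \left(-4\right) + 0\right) \left(-32\right) = \left(-32 + 0\right) \left(-32\right) = \left(-32\right) \left(-32\right) = 1024$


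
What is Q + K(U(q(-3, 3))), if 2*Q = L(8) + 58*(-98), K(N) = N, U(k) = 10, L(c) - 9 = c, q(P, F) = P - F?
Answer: -5647/2 ≈ -2823.5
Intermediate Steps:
L(c) = 9 + c
Q = -5667/2 (Q = ((9 + 8) + 58*(-98))/2 = (17 - 5684)/2 = (1/2)*(-5667) = -5667/2 ≈ -2833.5)
Q + K(U(q(-3, 3))) = -5667/2 + 10 = -5647/2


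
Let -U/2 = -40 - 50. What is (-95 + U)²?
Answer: 7225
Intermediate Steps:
U = 180 (U = -2*(-40 - 50) = -2*(-90) = 180)
(-95 + U)² = (-95 + 180)² = 85² = 7225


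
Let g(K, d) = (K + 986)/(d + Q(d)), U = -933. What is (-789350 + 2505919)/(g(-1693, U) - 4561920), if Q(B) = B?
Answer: -3203117754/8512542013 ≈ -0.37628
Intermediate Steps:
g(K, d) = (986 + K)/(2*d) (g(K, d) = (K + 986)/(d + d) = (986 + K)/((2*d)) = (986 + K)*(1/(2*d)) = (986 + K)/(2*d))
(-789350 + 2505919)/(g(-1693, U) - 4561920) = (-789350 + 2505919)/((1/2)*(986 - 1693)/(-933) - 4561920) = 1716569/((1/2)*(-1/933)*(-707) - 4561920) = 1716569/(707/1866 - 4561920) = 1716569/(-8512542013/1866) = 1716569*(-1866/8512542013) = -3203117754/8512542013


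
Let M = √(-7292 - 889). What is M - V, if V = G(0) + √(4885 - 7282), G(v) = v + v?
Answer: I*(-√2397 + 9*√101) ≈ 41.49*I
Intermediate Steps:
G(v) = 2*v
M = 9*I*√101 (M = √(-8181) = 9*I*√101 ≈ 90.449*I)
V = I*√2397 (V = 2*0 + √(4885 - 7282) = 0 + √(-2397) = 0 + I*√2397 = I*√2397 ≈ 48.959*I)
M - V = 9*I*√101 - I*√2397 = -I*√2397 + 9*I*√101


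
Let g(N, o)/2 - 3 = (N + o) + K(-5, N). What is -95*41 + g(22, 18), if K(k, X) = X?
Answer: -3765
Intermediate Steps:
g(N, o) = 6 + 2*o + 4*N (g(N, o) = 6 + 2*((N + o) + N) = 6 + 2*(o + 2*N) = 6 + (2*o + 4*N) = 6 + 2*o + 4*N)
-95*41 + g(22, 18) = -95*41 + (6 + 2*18 + 4*22) = -3895 + (6 + 36 + 88) = -3895 + 130 = -3765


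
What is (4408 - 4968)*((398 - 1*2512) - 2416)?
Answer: 2536800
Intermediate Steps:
(4408 - 4968)*((398 - 1*2512) - 2416) = -560*((398 - 2512) - 2416) = -560*(-2114 - 2416) = -560*(-4530) = 2536800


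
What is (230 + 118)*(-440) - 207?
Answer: -153327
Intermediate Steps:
(230 + 118)*(-440) - 207 = 348*(-440) - 207 = -153120 - 207 = -153327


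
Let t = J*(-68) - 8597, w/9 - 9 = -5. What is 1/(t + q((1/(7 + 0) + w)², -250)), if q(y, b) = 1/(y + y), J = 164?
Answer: -128018/2528227433 ≈ -5.0635e-5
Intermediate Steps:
w = 36 (w = 81 + 9*(-5) = 81 - 45 = 36)
q(y, b) = 1/(2*y)
t = -19749 (t = 164*(-68) - 8597 = -11152 - 8597 = -19749)
1/(t + q((1/(7 + 0) + w)², -250)) = 1/(-19749 + 1/(2*((1/(7 + 0) + 36)²))) = 1/(-19749 + 1/(2*((1/7 + 36)²))) = 1/(-19749 + 1/(2*((⅐ + 36)²))) = 1/(-19749 + 1/(2*((253/7)²))) = 1/(-19749 + 1/(2*(64009/49))) = 1/(-19749 + (½)*(49/64009)) = 1/(-19749 + 49/128018) = 1/(-2528227433/128018) = -128018/2528227433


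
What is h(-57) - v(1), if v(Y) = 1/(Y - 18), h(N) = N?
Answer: -968/17 ≈ -56.941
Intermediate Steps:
v(Y) = 1/(-18 + Y)
h(-57) - v(1) = -57 - 1/(-18 + 1) = -57 - 1/(-17) = -57 - 1*(-1/17) = -57 + 1/17 = -968/17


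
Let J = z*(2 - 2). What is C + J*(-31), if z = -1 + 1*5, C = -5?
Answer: -5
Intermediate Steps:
z = 4 (z = -1 + 5 = 4)
J = 0 (J = 4*(2 - 2) = 4*0 = 0)
C + J*(-31) = -5 + 0*(-31) = -5 + 0 = -5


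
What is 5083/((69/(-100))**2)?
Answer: 2210000/207 ≈ 10676.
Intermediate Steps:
5083/((69/(-100))**2) = 5083/((69*(-1/100))**2) = 5083/((-69/100)**2) = 5083/(4761/10000) = 5083*(10000/4761) = 2210000/207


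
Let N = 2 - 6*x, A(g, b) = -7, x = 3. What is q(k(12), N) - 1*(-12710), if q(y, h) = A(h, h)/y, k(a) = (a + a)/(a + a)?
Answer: 12703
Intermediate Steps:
k(a) = 1 (k(a) = (2*a)/((2*a)) = (2*a)*(1/(2*a)) = 1)
N = -16 (N = 2 - 6*3 = 2 - 18 = -16)
q(y, h) = -7/y
q(k(12), N) - 1*(-12710) = -7/1 - 1*(-12710) = -7*1 + 12710 = -7 + 12710 = 12703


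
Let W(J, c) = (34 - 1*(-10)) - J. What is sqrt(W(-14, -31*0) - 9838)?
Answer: 2*I*sqrt(2445) ≈ 98.894*I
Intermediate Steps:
W(J, c) = 44 - J (W(J, c) = (34 + 10) - J = 44 - J)
sqrt(W(-14, -31*0) - 9838) = sqrt((44 - 1*(-14)) - 9838) = sqrt((44 + 14) - 9838) = sqrt(58 - 9838) = sqrt(-9780) = 2*I*sqrt(2445)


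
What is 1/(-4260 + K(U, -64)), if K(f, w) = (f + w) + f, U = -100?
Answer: -1/4524 ≈ -0.00022104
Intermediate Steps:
K(f, w) = w + 2*f
1/(-4260 + K(U, -64)) = 1/(-4260 + (-64 + 2*(-100))) = 1/(-4260 + (-64 - 200)) = 1/(-4260 - 264) = 1/(-4524) = -1/4524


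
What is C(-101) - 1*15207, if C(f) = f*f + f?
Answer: -5107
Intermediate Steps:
C(f) = f + f² (C(f) = f² + f = f + f²)
C(-101) - 1*15207 = -101*(1 - 101) - 1*15207 = -101*(-100) - 15207 = 10100 - 15207 = -5107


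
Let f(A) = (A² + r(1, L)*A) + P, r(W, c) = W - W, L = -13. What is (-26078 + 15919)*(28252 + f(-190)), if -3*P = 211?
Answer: -1959112355/3 ≈ -6.5304e+8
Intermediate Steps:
P = -211/3 (P = -⅓*211 = -211/3 ≈ -70.333)
r(W, c) = 0
f(A) = -211/3 + A² (f(A) = (A² + 0*A) - 211/3 = (A² + 0) - 211/3 = A² - 211/3 = -211/3 + A²)
(-26078 + 15919)*(28252 + f(-190)) = (-26078 + 15919)*(28252 + (-211/3 + (-190)²)) = -10159*(28252 + (-211/3 + 36100)) = -10159*(28252 + 108089/3) = -10159*192845/3 = -1959112355/3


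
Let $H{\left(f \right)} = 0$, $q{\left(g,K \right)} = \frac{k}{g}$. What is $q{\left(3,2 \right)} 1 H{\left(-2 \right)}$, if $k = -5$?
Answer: $0$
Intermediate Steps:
$q{\left(g,K \right)} = - \frac{5}{g}$
$q{\left(3,2 \right)} 1 H{\left(-2 \right)} = - \frac{5}{3} \cdot 1 \cdot 0 = \left(-5\right) \frac{1}{3} \cdot 1 \cdot 0 = \left(- \frac{5}{3}\right) 1 \cdot 0 = \left(- \frac{5}{3}\right) 0 = 0$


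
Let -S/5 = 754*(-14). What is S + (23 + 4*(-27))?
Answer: 52695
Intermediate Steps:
S = 52780 (S = -3770*(-14) = -5*(-10556) = 52780)
S + (23 + 4*(-27)) = 52780 + (23 + 4*(-27)) = 52780 + (23 - 108) = 52780 - 85 = 52695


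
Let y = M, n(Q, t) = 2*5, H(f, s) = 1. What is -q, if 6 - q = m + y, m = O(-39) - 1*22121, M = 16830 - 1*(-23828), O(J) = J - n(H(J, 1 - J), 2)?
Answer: 18482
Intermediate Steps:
n(Q, t) = 10
O(J) = -10 + J (O(J) = J - 1*10 = J - 10 = -10 + J)
M = 40658 (M = 16830 + 23828 = 40658)
y = 40658
m = -22170 (m = (-10 - 39) - 1*22121 = -49 - 22121 = -22170)
q = -18482 (q = 6 - (-22170 + 40658) = 6 - 1*18488 = 6 - 18488 = -18482)
-q = -1*(-18482) = 18482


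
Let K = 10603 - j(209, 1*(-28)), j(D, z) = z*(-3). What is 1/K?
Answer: 1/10519 ≈ 9.5066e-5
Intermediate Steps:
j(D, z) = -3*z
K = 10519 (K = 10603 - (-3)*1*(-28) = 10603 - (-3)*(-28) = 10603 - 1*84 = 10603 - 84 = 10519)
1/K = 1/10519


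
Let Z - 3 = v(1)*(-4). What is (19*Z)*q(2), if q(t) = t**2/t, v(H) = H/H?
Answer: -38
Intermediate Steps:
v(H) = 1
Z = -1 (Z = 3 + 1*(-4) = 3 - 4 = -1)
q(t) = t
(19*Z)*q(2) = (19*(-1))*2 = -19*2 = -38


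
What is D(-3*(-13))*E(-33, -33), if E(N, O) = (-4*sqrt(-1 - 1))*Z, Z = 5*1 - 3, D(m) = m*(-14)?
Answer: 4368*I*sqrt(2) ≈ 6177.3*I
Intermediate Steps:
D(m) = -14*m
Z = 2 (Z = 5 - 3 = 2)
E(N, O) = -8*I*sqrt(2) (E(N, O) = -4*sqrt(-1 - 1)*2 = -4*I*sqrt(2)*2 = -8*I*sqrt(2))
D(-3*(-13))*E(-33, -33) = (-(-42)*(-13))*(-8*I*sqrt(2)) = (-14*39)*(-8*I*sqrt(2)) = -(-4368)*I*sqrt(2) = 4368*I*sqrt(2)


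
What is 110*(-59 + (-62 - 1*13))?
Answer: -14740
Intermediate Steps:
110*(-59 + (-62 - 1*13)) = 110*(-59 + (-62 - 13)) = 110*(-59 - 75) = 110*(-134) = -14740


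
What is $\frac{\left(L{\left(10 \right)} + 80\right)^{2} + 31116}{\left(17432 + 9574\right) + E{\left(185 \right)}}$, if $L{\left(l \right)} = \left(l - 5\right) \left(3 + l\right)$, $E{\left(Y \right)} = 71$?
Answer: $\frac{52141}{27077} \approx 1.9257$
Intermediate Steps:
$L{\left(l \right)} = \left(-5 + l\right) \left(3 + l\right)$
$\frac{\left(L{\left(10 \right)} + 80\right)^{2} + 31116}{\left(17432 + 9574\right) + E{\left(185 \right)}} = \frac{\left(\left(-15 + 10^{2} - 20\right) + 80\right)^{2} + 31116}{\left(17432 + 9574\right) + 71} = \frac{\left(\left(-15 + 100 - 20\right) + 80\right)^{2} + 31116}{27006 + 71} = \frac{\left(65 + 80\right)^{2} + 31116}{27077} = \left(145^{2} + 31116\right) \frac{1}{27077} = \left(21025 + 31116\right) \frac{1}{27077} = 52141 \cdot \frac{1}{27077} = \frac{52141}{27077}$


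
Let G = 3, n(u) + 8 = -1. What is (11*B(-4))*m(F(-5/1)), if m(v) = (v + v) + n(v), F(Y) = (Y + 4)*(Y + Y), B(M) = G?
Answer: 363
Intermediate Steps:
n(u) = -9 (n(u) = -8 - 1 = -9)
B(M) = 3
F(Y) = 2*Y*(4 + Y) (F(Y) = (4 + Y)*(2*Y) = 2*Y*(4 + Y))
m(v) = -9 + 2*v (m(v) = (v + v) - 9 = 2*v - 9 = -9 + 2*v)
(11*B(-4))*m(F(-5/1)) = (11*3)*(-9 + 2*(2*(-5/1)*(4 - 5/1))) = 33*(-9 + 2*(2*(-5*1)*(4 - 5*1))) = 33*(-9 + 2*(2*(-5)*(4 - 5))) = 33*(-9 + 2*(2*(-5)*(-1))) = 33*(-9 + 2*10) = 33*(-9 + 20) = 33*11 = 363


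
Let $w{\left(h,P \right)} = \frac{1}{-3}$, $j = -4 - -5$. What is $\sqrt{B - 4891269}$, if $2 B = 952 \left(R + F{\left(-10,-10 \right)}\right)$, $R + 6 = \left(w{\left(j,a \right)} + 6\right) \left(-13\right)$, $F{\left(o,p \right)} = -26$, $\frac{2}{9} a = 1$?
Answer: $\frac{i \sqrt{44474097}}{3} \approx 2223.0 i$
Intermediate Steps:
$a = \frac{9}{2}$ ($a = \frac{9}{2} \cdot 1 = \frac{9}{2} \approx 4.5$)
$j = 1$ ($j = -4 + 5 = 1$)
$w{\left(h,P \right)} = - \frac{1}{3}$
$R = - \frac{239}{3}$ ($R = -6 + \left(- \frac{1}{3} + 6\right) \left(-13\right) = -6 + \frac{17}{3} \left(-13\right) = -6 - \frac{221}{3} = - \frac{239}{3} \approx -79.667$)
$B = - \frac{150892}{3}$ ($B = \frac{952 \left(- \frac{239}{3} - 26\right)}{2} = \frac{952 \left(- \frac{317}{3}\right)}{2} = \frac{1}{2} \left(- \frac{301784}{3}\right) = - \frac{150892}{3} \approx -50297.0$)
$\sqrt{B - 4891269} = \sqrt{- \frac{150892}{3} - 4891269} = \sqrt{- \frac{14824699}{3}} = \frac{i \sqrt{44474097}}{3}$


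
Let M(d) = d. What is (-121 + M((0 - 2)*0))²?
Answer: 14641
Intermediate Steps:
(-121 + M((0 - 2)*0))² = (-121 + (0 - 2)*0)² = (-121 - 2*0)² = (-121 + 0)² = (-121)² = 14641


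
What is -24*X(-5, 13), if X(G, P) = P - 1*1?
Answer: -288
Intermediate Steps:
X(G, P) = -1 + P (X(G, P) = P - 1 = -1 + P)
-24*X(-5, 13) = -24*(-1 + 13) = -24*12 = -288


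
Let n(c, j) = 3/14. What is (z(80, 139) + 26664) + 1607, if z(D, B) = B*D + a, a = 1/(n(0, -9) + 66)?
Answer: 36515471/927 ≈ 39391.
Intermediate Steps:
n(c, j) = 3/14 (n(c, j) = 3*(1/14) = 3/14)
a = 14/927 (a = 1/(3/14 + 66) = 1/(927/14) = 14/927 ≈ 0.015102)
z(D, B) = 14/927 + B*D (z(D, B) = B*D + 14/927 = 14/927 + B*D)
(z(80, 139) + 26664) + 1607 = ((14/927 + 139*80) + 26664) + 1607 = ((14/927 + 11120) + 26664) + 1607 = (10308254/927 + 26664) + 1607 = 35025782/927 + 1607 = 36515471/927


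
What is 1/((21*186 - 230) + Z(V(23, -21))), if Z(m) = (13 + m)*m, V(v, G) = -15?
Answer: 1/3706 ≈ 0.00026983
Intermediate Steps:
Z(m) = m*(13 + m)
1/((21*186 - 230) + Z(V(23, -21))) = 1/((21*186 - 230) - 15*(13 - 15)) = 1/((3906 - 230) - 15*(-2)) = 1/(3676 + 30) = 1/3706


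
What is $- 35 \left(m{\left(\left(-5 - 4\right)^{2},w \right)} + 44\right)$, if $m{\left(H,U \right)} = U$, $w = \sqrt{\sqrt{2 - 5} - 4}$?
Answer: $-1540 - 35 \sqrt{-4 + i \sqrt{3}} \approx -1554.8 - 71.553 i$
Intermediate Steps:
$w = \sqrt{-4 + i \sqrt{3}}$ ($w = \sqrt{\sqrt{-3} - 4} = \sqrt{i \sqrt{3} - 4} = \sqrt{-4 + i \sqrt{3}} \approx 0.42361 + 2.0444 i$)
$- 35 \left(m{\left(\left(-5 - 4\right)^{2},w \right)} + 44\right) = - 35 \left(\sqrt{-4 + i \sqrt{3}} + 44\right) = - 35 \left(44 + \sqrt{-4 + i \sqrt{3}}\right) = -1540 - 35 \sqrt{-4 + i \sqrt{3}}$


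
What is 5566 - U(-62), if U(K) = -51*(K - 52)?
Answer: -248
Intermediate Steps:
U(K) = 2652 - 51*K (U(K) = -51*(-52 + K) = 2652 - 51*K)
5566 - U(-62) = 5566 - (2652 - 51*(-62)) = 5566 - (2652 + 3162) = 5566 - 1*5814 = 5566 - 5814 = -248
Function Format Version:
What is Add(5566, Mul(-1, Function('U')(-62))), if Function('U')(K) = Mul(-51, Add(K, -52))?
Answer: -248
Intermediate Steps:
Function('U')(K) = Add(2652, Mul(-51, K)) (Function('U')(K) = Mul(-51, Add(-52, K)) = Add(2652, Mul(-51, K)))
Add(5566, Mul(-1, Function('U')(-62))) = Add(5566, Mul(-1, Add(2652, Mul(-51, -62)))) = Add(5566, Mul(-1, Add(2652, 3162))) = Add(5566, Mul(-1, 5814)) = Add(5566, -5814) = -248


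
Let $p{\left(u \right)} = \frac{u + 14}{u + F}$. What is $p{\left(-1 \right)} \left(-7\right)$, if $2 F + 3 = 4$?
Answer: $182$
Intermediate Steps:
$F = \frac{1}{2}$ ($F = - \frac{3}{2} + \frac{1}{2} \cdot 4 = - \frac{3}{2} + 2 = \frac{1}{2} \approx 0.5$)
$p{\left(u \right)} = \frac{14 + u}{\frac{1}{2} + u}$ ($p{\left(u \right)} = \frac{u + 14}{u + \frac{1}{2}} = \frac{14 + u}{\frac{1}{2} + u}$)
$p{\left(-1 \right)} \left(-7\right) = \frac{2 \left(14 - 1\right)}{1 + 2 \left(-1\right)} \left(-7\right) = 2 \frac{1}{1 - 2} \cdot 13 \left(-7\right) = 2 \frac{1}{-1} \cdot 13 \left(-7\right) = 2 \left(-1\right) 13 \left(-7\right) = \left(-26\right) \left(-7\right) = 182$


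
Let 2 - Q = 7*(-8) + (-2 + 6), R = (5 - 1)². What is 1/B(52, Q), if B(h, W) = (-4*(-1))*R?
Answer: 1/64 ≈ 0.015625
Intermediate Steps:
R = 16 (R = 4² = 16)
Q = 54 (Q = 2 - (7*(-8) + (-2 + 6)) = 2 - (-56 + 4) = 2 - 1*(-52) = 2 + 52 = 54)
B(h, W) = 64 (B(h, W) = -4*(-1)*16 = 4*16 = 64)
1/B(52, Q) = 1/64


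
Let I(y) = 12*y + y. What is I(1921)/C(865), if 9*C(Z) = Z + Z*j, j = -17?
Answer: -224757/13840 ≈ -16.240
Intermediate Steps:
I(y) = 13*y
C(Z) = -16*Z/9 (C(Z) = (Z + Z*(-17))/9 = (Z - 17*Z)/9 = (-16*Z)/9 = -16*Z/9)
I(1921)/C(865) = (13*1921)/((-16/9*865)) = 24973/(-13840/9) = 24973*(-9/13840) = -224757/13840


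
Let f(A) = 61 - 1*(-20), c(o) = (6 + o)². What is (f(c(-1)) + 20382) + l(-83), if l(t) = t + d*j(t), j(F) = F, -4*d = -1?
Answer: 81437/4 ≈ 20359.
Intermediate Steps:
d = ¼ (d = -¼*(-1) = ¼ ≈ 0.25000)
l(t) = 5*t/4 (l(t) = t + t/4 = 5*t/4)
f(A) = 81 (f(A) = 61 + 20 = 81)
(f(c(-1)) + 20382) + l(-83) = (81 + 20382) + (5/4)*(-83) = 20463 - 415/4 = 81437/4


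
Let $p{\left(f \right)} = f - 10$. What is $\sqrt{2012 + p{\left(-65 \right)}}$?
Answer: $\sqrt{1937} \approx 44.011$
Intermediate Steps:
$p{\left(f \right)} = -10 + f$ ($p{\left(f \right)} = f - 10 = -10 + f$)
$\sqrt{2012 + p{\left(-65 \right)}} = \sqrt{2012 - 75} = \sqrt{1937}$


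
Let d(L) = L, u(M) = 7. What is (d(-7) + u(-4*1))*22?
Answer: 0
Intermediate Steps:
(d(-7) + u(-4*1))*22 = (-7 + 7)*22 = 0*22 = 0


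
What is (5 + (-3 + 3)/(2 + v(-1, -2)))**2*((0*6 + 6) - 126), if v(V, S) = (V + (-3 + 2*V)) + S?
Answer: -3000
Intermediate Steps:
v(V, S) = -3 + S + 3*V (v(V, S) = (-3 + 3*V) + S = -3 + S + 3*V)
(5 + (-3 + 3)/(2 + v(-1, -2)))**2*((0*6 + 6) - 126) = (5 + (-3 + 3)/(2 + (-3 - 2 + 3*(-1))))**2*((0*6 + 6) - 126) = (5 + 0/(2 + (-3 - 2 - 3)))**2*((0 + 6) - 126) = (5 + 0/(2 - 8))**2*(6 - 126) = (5 + 0/(-6))**2*(-120) = (5 + 0*(-1/6))**2*(-120) = (5 + 0)**2*(-120) = 5**2*(-120) = 25*(-120) = -3000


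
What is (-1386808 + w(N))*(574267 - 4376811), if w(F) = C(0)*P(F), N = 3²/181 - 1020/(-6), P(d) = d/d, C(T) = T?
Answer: 5273398439552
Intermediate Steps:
P(d) = 1
N = 30779/181 (N = 9*(1/181) - 1020*(-⅙) = 9/181 + 170 = 30779/181 ≈ 170.05)
w(F) = 0 (w(F) = 0*1 = 0)
(-1386808 + w(N))*(574267 - 4376811) = (-1386808 + 0)*(574267 - 4376811) = -1386808*(-3802544) = 5273398439552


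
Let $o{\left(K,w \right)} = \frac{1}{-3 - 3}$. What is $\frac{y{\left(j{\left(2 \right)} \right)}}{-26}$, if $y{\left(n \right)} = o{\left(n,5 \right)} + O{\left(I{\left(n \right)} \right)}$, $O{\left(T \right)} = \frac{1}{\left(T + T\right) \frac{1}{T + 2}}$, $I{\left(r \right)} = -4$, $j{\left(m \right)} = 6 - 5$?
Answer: $- \frac{1}{312} \approx -0.0032051$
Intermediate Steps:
$j{\left(m \right)} = 1$
$o{\left(K,w \right)} = - \frac{1}{6}$ ($o{\left(K,w \right)} = \frac{1}{-6} = - \frac{1}{6}$)
$O{\left(T \right)} = \frac{2 + T}{2 T}$ ($O{\left(T \right)} = \frac{1}{2 T \frac{1}{2 + T}} = \frac{2 + T}{2 T}$)
$y{\left(n \right)} = \frac{1}{12}$ ($y{\left(n \right)} = - \frac{1}{6} + \frac{2 - 4}{2 \left(-4\right)} = - \frac{1}{6} + \frac{1}{2} \left(- \frac{1}{4}\right) \left(-2\right) = - \frac{1}{6} + \frac{1}{4} = \frac{1}{12}$)
$\frac{y{\left(j{\left(2 \right)} \right)}}{-26} = \frac{1}{12 \left(-26\right)} = \frac{1}{12} \left(- \frac{1}{26}\right) = - \frac{1}{312}$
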